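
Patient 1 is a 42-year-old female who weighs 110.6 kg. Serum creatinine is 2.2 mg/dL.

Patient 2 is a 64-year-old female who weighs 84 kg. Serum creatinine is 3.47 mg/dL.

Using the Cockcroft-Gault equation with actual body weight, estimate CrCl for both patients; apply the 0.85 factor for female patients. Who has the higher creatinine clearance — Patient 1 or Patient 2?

Patient 1: CrCl = (140 − 42) × 110.6 / (72 × 2.2) × 0.85 = 10838.8 / 158.40 × 0.85 ≈ 58.2 mL/min
Patient 2: CrCl = (140 − 64) × 84 / (72 × 3.47) × 0.85 = 6384.0 / 249.84 × 0.85 ≈ 21.7 mL/min
58.2 vs 21.7 mL/min → Patient 1 is higher.

Patient 1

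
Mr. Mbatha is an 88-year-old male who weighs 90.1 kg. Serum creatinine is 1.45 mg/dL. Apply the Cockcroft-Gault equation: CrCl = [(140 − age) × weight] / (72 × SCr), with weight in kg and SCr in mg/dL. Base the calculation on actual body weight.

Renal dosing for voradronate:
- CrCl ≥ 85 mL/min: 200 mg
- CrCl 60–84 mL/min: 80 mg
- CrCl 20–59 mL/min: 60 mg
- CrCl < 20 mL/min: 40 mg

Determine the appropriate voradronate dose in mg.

60 mg

CrCl = (140 − 88) × 90.1 / (72 × 1.45) = 4685.2 / 104.40 ≈ 44.9 mL/min
CrCl ≈ 45 mL/min → bracket 20–59 mL/min.
Dose for this bracket: 60 mg.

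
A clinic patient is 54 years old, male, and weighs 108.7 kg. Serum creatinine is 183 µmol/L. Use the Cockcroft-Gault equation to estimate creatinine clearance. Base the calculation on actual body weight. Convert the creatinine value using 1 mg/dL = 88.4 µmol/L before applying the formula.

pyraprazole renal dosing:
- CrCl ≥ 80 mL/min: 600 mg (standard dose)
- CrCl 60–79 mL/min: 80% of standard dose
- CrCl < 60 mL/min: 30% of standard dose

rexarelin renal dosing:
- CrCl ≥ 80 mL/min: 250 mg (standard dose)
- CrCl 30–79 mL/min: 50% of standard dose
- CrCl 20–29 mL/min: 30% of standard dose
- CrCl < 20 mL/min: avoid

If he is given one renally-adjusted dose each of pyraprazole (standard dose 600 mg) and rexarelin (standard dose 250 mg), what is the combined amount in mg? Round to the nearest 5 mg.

SCr = 183 / 88.4 = 2.07 mg/dL
CrCl = (140 − 54) × 108.7 / (72 × 2.07) = 9348.2 / 149.04 ≈ 62.7 mL/min
CrCl ≈ 63 mL/min.
pyraprazole: 60–79 mL/min → 80% of 600 mg = 480 mg.
rexarelin: 30–79 mL/min → 50% of 250 mg = 125 mg.
Total = 480 + 125 = 605 mg.

605 mg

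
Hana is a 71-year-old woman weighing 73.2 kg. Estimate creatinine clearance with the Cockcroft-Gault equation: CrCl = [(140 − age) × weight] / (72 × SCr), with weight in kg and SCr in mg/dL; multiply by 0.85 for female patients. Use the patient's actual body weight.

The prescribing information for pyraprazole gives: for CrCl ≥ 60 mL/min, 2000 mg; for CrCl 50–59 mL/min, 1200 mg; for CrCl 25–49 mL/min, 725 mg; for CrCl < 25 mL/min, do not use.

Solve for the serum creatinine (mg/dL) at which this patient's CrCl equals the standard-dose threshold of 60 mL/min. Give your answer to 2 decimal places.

Standard dose requires CrCl ≥ 60 mL/min.
Set (140 − 71) × 73.2 × 0.85 / (72 × SCr) = 60
SCr = (140 − 71) × 73.2 × 0.85 / (72 × 60) = 0.994 mg/dL

0.99 mg/dL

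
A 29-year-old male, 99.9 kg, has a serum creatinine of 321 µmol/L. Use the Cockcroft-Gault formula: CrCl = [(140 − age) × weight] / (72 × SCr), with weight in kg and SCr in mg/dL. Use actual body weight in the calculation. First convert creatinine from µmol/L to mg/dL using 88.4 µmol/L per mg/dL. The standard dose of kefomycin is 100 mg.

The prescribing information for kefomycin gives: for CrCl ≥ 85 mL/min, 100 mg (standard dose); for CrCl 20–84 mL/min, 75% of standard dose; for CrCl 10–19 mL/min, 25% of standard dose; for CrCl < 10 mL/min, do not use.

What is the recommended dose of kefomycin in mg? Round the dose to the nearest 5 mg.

75 mg

SCr = 321 / 88.4 = 3.631 mg/dL
CrCl = (140 − 29) × 99.9 / (72 × 3.631) = 11088.9 / 261.43 ≈ 42.4 mL/min
CrCl ≈ 42 mL/min → bracket 20–84 mL/min.
75% of 100 mg = 75 mg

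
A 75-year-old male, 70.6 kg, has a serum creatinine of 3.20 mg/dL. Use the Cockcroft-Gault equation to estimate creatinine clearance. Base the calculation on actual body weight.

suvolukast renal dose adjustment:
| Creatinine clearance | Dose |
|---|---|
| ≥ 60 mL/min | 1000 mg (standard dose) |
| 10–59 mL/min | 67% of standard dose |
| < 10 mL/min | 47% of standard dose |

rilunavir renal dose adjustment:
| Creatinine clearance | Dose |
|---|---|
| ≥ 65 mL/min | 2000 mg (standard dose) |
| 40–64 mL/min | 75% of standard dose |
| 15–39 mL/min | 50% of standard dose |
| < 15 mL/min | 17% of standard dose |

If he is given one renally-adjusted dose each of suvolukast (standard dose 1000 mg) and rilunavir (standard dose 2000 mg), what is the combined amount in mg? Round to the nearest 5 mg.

1670 mg

CrCl = (140 − 75) × 70.6 / (72 × 3.2) = 4589.0 / 230.40 ≈ 19.9 mL/min
CrCl ≈ 20 mL/min.
suvolukast: 10–59 mL/min → 67% of 1000 mg = 670 mg.
rilunavir: 15–39 mL/min → 50% of 2000 mg = 1000 mg.
Total = 670 + 1000 = 1670 mg.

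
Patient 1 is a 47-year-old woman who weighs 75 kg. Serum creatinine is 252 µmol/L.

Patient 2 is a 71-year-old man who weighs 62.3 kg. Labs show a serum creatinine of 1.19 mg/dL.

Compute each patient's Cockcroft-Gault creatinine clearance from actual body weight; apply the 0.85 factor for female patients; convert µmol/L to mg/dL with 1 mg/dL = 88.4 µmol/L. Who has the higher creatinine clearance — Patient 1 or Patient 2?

Patient 2

Patient 1: SCr = 252 / 88.4 = 2.851 mg/dL
Patient 1: CrCl = (140 − 47) × 75 / (72 × 2.851) × 0.85 = 6975.0 / 205.27 × 0.85 ≈ 28.9 mL/min
Patient 2: CrCl = (140 − 71) × 62.3 / (72 × 1.19) = 4298.7 / 85.68 ≈ 50.2 mL/min
28.9 vs 50.2 mL/min → Patient 2 is higher.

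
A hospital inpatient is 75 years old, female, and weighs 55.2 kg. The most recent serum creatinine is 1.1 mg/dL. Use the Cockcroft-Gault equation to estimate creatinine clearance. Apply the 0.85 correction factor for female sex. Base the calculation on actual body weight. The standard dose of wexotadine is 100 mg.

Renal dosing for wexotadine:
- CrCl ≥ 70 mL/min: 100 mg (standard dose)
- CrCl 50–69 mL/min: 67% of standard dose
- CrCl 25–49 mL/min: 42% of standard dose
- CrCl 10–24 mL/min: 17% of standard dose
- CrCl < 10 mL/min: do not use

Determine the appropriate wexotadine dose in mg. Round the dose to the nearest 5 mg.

40 mg

CrCl = (140 − 75) × 55.2 / (72 × 1.1) × 0.85 = 3588.0 / 79.20 × 0.85 ≈ 38.5 mL/min
CrCl ≈ 39 mL/min → bracket 25–49 mL/min.
42% of 100 mg = 42 mg → 40 mg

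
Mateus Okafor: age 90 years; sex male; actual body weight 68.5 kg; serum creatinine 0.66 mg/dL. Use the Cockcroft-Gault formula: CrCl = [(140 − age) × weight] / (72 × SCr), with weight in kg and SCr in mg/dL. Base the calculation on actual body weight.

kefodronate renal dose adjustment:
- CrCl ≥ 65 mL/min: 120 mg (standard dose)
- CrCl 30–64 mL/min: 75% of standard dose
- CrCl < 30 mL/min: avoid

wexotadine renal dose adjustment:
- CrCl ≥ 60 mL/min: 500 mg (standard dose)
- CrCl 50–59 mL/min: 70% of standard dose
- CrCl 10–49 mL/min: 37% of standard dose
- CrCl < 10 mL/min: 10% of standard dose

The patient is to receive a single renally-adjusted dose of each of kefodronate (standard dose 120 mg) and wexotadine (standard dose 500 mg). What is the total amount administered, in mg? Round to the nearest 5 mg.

CrCl = (140 − 90) × 68.5 / (72 × 0.66) = 3425.0 / 47.52 ≈ 72.1 mL/min
CrCl ≈ 72 mL/min.
kefodronate: ≥ 65 mL/min → 100% of 120 mg = 120 mg.
wexotadine: ≥ 60 mL/min → 100% of 500 mg = 500 mg.
Total = 120 + 500 = 620 mg.

620 mg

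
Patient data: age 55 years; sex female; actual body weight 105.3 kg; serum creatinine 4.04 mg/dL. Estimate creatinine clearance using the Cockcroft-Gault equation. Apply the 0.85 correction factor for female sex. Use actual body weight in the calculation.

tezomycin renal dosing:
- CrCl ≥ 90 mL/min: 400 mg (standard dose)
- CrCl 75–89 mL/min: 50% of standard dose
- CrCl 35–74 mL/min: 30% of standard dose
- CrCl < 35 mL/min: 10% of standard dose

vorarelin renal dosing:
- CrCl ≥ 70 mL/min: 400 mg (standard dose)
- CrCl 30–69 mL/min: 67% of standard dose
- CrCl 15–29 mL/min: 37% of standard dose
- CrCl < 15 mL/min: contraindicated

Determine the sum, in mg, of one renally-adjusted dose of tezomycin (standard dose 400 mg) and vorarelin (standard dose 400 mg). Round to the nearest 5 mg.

190 mg

CrCl = (140 − 55) × 105.3 / (72 × 4.04) × 0.85 = 8950.5 / 290.88 × 0.85 ≈ 26.2 mL/min
CrCl ≈ 26 mL/min.
tezomycin: < 35 mL/min → 10% of 400 mg = 40 mg.
vorarelin: 15–29 mL/min → 37% of 400 mg = 148 mg.
Total = 40 + 148 = 188 mg.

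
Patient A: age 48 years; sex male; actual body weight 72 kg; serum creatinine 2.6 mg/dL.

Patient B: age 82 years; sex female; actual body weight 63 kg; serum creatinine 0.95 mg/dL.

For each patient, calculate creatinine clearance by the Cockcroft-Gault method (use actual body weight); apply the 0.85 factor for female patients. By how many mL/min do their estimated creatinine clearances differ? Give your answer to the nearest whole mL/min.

10 mL/min

Patient A: CrCl = (140 − 48) × 72 / (72 × 2.6) = 6624.0 / 187.20 ≈ 35.4 mL/min
Patient B: CrCl = (140 − 82) × 63 / (72 × 0.95) × 0.85 = 3654.0 / 68.40 × 0.85 ≈ 45.4 mL/min
|35.4 − 45.4| = 10.0 mL/min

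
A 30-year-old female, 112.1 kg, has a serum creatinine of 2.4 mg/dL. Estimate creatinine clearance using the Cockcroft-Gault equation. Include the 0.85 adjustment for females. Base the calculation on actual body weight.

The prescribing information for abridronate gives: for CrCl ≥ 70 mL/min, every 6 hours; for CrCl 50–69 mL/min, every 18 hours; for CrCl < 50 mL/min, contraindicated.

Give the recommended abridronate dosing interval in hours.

every 18 hours

CrCl = (140 − 30) × 112.1 / (72 × 2.4) × 0.85 = 12331.0 / 172.80 × 0.85 ≈ 60.7 mL/min
CrCl ≈ 61 mL/min → bracket 50–69 mL/min → every 18 hours.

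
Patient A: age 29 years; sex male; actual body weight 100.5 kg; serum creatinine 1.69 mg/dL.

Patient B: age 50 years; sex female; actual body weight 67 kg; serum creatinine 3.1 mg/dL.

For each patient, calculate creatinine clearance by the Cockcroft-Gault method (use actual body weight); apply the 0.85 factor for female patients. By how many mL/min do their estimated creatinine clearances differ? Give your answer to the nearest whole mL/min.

Patient A: CrCl = (140 − 29) × 100.5 / (72 × 1.69) = 11155.5 / 121.68 ≈ 91.7 mL/min
Patient B: CrCl = (140 − 50) × 67 / (72 × 3.1) × 0.85 = 6030.0 / 223.20 × 0.85 ≈ 23.0 mL/min
|91.7 − 23.0| = 68.7 mL/min

69 mL/min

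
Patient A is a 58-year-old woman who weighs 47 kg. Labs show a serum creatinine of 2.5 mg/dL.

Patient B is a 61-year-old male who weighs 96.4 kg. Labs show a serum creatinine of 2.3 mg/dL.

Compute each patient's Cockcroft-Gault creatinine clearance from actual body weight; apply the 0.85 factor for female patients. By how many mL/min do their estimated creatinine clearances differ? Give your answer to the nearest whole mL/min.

Patient A: CrCl = (140 − 58) × 47 / (72 × 2.5) × 0.85 = 3854.0 / 180.00 × 0.85 ≈ 18.2 mL/min
Patient B: CrCl = (140 − 61) × 96.4 / (72 × 2.3) = 7615.6 / 165.60 ≈ 46.0 mL/min
|18.2 − 46.0| = 27.8 mL/min

28 mL/min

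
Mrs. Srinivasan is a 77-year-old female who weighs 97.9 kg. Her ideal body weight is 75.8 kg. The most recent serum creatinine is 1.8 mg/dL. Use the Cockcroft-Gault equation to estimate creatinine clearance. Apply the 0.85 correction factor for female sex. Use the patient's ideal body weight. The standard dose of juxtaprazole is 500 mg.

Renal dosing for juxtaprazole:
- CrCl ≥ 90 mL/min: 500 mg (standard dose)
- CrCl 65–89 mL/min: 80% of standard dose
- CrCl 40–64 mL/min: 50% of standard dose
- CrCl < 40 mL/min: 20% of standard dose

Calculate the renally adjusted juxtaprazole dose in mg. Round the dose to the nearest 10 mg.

100 mg

CrCl = (140 − 77) × 75.8 / (72 × 1.8) × 0.85 = 4775.4 / 129.60 × 0.85 ≈ 31.3 mL/min
CrCl ≈ 31 mL/min → bracket < 40 mL/min.
20% of 500 mg = 100 mg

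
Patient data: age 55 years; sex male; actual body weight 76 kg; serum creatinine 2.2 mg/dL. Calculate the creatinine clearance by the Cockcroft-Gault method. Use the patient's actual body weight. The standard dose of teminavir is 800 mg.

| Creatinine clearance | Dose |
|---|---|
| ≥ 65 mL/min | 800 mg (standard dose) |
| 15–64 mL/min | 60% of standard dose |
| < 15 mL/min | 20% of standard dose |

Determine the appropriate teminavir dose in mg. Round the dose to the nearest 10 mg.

CrCl = (140 − 55) × 76 / (72 × 2.2) = 6460.0 / 158.40 ≈ 40.8 mL/min
CrCl ≈ 41 mL/min → bracket 15–64 mL/min.
60% of 800 mg = 480 mg

480 mg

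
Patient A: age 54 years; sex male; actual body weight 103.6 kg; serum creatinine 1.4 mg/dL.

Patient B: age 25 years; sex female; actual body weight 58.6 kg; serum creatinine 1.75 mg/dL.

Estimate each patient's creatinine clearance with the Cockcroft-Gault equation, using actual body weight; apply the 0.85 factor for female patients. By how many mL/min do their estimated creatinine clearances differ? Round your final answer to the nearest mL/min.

43 mL/min

Patient A: CrCl = (140 − 54) × 103.6 / (72 × 1.4) = 8909.6 / 100.80 ≈ 88.4 mL/min
Patient B: CrCl = (140 − 25) × 58.6 / (72 × 1.75) × 0.85 = 6739.0 / 126.00 × 0.85 ≈ 45.5 mL/min
|88.4 − 45.5| = 42.9 mL/min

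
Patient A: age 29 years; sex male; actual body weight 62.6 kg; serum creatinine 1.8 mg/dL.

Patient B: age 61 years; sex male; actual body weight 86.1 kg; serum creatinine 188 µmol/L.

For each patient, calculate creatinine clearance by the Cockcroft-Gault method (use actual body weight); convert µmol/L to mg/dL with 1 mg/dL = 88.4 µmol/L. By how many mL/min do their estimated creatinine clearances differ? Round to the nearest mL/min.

9 mL/min

Patient A: CrCl = (140 − 29) × 62.6 / (72 × 1.8) = 6948.6 / 129.60 ≈ 53.6 mL/min
Patient B: SCr = 188 / 88.4 = 2.127 mg/dL
Patient B: CrCl = (140 − 61) × 86.1 / (72 × 2.127) = 6801.9 / 153.14 ≈ 44.4 mL/min
|53.6 − 44.4| = 9.2 mL/min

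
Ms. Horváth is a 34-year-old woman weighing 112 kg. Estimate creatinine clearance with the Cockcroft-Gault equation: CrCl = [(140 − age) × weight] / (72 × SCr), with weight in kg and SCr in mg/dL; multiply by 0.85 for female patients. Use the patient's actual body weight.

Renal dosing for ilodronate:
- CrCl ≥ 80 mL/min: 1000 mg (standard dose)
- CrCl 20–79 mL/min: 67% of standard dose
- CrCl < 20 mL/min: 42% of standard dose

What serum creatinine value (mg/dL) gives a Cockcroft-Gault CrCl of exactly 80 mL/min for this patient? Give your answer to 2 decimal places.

Standard dose requires CrCl ≥ 80 mL/min.
Set (140 − 34) × 112 × 0.85 / (72 × SCr) = 80
SCr = (140 − 34) × 112 × 0.85 / (72 × 80) = 1.752 mg/dL

1.75 mg/dL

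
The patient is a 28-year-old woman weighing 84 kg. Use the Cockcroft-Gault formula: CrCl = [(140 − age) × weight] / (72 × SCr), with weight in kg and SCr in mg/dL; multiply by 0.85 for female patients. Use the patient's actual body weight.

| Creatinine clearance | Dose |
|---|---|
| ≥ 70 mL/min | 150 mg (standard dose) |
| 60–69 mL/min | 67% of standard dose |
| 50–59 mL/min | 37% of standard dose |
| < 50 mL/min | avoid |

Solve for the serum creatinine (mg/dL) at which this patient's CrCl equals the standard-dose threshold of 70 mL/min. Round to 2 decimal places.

Standard dose requires CrCl ≥ 70 mL/min.
Set (140 − 28) × 84 × 0.85 / (72 × SCr) = 70
SCr = (140 − 28) × 84 × 0.85 / (72 × 70) = 1.587 mg/dL

1.59 mg/dL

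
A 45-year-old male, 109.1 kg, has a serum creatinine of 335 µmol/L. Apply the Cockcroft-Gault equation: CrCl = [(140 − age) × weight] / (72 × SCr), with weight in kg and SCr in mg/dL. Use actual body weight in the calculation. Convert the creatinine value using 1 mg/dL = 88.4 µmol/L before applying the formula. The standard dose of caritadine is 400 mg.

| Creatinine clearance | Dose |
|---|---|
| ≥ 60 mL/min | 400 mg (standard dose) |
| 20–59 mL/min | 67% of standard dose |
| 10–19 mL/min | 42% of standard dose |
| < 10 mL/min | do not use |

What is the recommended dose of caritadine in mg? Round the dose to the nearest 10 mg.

SCr = 335 / 88.4 = 3.79 mg/dL
CrCl = (140 − 45) × 109.1 / (72 × 3.79) = 10364.5 / 272.88 ≈ 38.0 mL/min
CrCl ≈ 38 mL/min → bracket 20–59 mL/min.
67% of 400 mg = 268 mg → 270 mg

270 mg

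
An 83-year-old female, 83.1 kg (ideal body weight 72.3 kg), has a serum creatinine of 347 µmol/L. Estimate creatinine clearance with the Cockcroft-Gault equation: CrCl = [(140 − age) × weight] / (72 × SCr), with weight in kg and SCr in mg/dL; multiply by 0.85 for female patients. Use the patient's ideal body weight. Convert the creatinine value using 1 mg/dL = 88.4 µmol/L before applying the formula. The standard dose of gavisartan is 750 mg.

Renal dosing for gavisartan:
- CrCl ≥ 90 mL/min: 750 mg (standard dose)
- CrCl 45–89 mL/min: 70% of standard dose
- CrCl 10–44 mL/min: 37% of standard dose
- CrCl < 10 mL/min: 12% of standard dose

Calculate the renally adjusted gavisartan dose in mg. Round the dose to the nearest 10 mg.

SCr = 347 / 88.4 = 3.925 mg/dL
CrCl = (140 − 83) × 72.3 / (72 × 3.925) × 0.85 = 4121.1 / 282.60 × 0.85 ≈ 12.4 mL/min
CrCl ≈ 12 mL/min → bracket 10–44 mL/min.
37% of 750 mg = 277.5 mg → 280 mg

280 mg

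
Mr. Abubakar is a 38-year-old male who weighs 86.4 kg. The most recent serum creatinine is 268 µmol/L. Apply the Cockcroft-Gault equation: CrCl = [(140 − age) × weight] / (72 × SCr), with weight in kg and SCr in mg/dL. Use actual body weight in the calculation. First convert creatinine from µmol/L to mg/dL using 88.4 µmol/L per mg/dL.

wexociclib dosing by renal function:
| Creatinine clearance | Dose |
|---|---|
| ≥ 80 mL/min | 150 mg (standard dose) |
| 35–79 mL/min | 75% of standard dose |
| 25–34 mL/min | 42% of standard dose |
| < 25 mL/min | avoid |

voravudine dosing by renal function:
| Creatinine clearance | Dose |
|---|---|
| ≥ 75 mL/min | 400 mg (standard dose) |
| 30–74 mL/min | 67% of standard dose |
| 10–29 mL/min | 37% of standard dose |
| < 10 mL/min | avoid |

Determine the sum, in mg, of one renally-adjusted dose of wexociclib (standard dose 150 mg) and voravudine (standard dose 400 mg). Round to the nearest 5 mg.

SCr = 268 / 88.4 = 3.032 mg/dL
CrCl = (140 − 38) × 86.4 / (72 × 3.032) = 8812.8 / 218.30 ≈ 40.4 mL/min
CrCl ≈ 40 mL/min.
wexociclib: 35–79 mL/min → 75% of 150 mg = 112.5 mg.
voravudine: 30–74 mL/min → 67% of 400 mg = 268 mg.
Total = 112.5 + 268 = 380.5 mg.

380 mg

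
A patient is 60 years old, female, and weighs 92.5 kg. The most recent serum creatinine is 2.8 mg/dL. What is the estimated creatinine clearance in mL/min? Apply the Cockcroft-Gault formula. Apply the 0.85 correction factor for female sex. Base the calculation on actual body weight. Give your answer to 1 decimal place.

CrCl = (140 − 60) × 92.5 / (72 × 2.8) × 0.85 = 7400.0 / 201.60 × 0.85 ≈ 31.2 mL/min

31.2 mL/min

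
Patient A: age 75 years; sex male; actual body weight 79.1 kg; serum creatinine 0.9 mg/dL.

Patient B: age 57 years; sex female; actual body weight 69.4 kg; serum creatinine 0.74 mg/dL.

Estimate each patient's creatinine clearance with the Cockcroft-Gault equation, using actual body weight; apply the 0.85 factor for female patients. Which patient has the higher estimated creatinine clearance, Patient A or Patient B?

Patient B

Patient A: CrCl = (140 − 75) × 79.1 / (72 × 0.9) = 5141.5 / 64.80 ≈ 79.3 mL/min
Patient B: CrCl = (140 − 57) × 69.4 / (72 × 0.74) × 0.85 = 5760.2 / 53.28 × 0.85 ≈ 91.9 mL/min
79.3 vs 91.9 mL/min → Patient B is higher.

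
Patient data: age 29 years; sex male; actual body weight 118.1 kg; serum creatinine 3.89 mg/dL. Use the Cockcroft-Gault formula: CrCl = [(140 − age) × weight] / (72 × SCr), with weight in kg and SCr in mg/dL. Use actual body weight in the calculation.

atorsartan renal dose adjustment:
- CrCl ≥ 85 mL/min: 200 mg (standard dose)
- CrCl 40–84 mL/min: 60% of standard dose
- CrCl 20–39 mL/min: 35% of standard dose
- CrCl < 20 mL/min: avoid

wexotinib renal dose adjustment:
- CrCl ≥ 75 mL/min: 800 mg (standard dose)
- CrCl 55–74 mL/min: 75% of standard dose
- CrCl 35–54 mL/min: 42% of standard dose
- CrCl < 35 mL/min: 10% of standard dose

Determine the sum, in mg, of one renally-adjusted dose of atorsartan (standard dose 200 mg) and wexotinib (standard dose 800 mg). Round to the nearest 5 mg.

CrCl = (140 − 29) × 118.1 / (72 × 3.89) = 13109.1 / 280.08 ≈ 46.8 mL/min
CrCl ≈ 47 mL/min.
atorsartan: 40–84 mL/min → 60% of 200 mg = 120 mg.
wexotinib: 35–54 mL/min → 42% of 800 mg = 336 mg.
Total = 120 + 336 = 456 mg.

455 mg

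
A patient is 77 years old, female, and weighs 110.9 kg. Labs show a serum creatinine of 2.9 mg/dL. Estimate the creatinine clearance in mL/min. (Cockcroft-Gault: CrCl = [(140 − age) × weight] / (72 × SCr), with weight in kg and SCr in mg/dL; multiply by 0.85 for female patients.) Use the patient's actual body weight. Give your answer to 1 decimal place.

CrCl = (140 − 77) × 110.9 / (72 × 2.9) × 0.85 = 6986.7 / 208.80 × 0.85 ≈ 28.4 mL/min

28.4 mL/min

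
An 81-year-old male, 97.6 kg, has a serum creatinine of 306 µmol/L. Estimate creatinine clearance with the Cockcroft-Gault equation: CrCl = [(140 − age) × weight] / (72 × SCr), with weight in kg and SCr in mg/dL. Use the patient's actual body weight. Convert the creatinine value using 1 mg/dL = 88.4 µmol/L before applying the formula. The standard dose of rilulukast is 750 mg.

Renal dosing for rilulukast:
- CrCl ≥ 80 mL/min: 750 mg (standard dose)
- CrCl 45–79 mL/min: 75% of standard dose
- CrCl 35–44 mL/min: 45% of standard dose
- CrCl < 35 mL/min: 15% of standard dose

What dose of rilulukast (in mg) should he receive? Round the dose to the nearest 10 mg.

SCr = 306 / 88.4 = 3.462 mg/dL
CrCl = (140 − 81) × 97.6 / (72 × 3.462) = 5758.4 / 249.26 ≈ 23.1 mL/min
CrCl ≈ 23 mL/min → bracket < 35 mL/min.
15% of 750 mg = 112.5 mg → 110 mg

110 mg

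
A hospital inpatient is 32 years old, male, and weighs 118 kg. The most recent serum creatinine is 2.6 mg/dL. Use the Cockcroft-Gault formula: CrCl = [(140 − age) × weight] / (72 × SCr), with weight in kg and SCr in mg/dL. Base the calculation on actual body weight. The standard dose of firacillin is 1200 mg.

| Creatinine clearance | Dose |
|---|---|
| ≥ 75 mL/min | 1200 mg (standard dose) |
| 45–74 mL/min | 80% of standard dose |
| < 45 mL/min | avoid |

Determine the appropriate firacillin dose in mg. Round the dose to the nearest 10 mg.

CrCl = (140 − 32) × 118 / (72 × 2.6) = 12744.0 / 187.20 ≈ 68.1 mL/min
CrCl ≈ 68 mL/min → bracket 45–74 mL/min.
80% of 1200 mg = 960 mg

960 mg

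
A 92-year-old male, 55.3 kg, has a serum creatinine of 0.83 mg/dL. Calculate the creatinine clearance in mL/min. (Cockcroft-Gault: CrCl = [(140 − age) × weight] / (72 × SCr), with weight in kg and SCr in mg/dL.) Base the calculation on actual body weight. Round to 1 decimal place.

44.4 mL/min

CrCl = (140 − 92) × 55.3 / (72 × 0.83) = 2654.4 / 59.76 ≈ 44.4 mL/min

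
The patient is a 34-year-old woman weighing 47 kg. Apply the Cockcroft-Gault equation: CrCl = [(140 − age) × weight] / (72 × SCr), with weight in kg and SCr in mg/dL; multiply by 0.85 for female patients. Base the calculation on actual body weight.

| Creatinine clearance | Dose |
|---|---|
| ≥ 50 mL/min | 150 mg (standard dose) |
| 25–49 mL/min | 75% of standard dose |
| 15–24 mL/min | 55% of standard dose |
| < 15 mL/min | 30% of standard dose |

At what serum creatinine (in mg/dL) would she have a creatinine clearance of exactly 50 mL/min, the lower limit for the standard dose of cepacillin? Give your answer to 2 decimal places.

Standard dose requires CrCl ≥ 50 mL/min.
Set (140 − 34) × 47 × 0.85 / (72 × SCr) = 50
SCr = (140 − 34) × 47 × 0.85 / (72 × 50) = 1.176 mg/dL

1.18 mg/dL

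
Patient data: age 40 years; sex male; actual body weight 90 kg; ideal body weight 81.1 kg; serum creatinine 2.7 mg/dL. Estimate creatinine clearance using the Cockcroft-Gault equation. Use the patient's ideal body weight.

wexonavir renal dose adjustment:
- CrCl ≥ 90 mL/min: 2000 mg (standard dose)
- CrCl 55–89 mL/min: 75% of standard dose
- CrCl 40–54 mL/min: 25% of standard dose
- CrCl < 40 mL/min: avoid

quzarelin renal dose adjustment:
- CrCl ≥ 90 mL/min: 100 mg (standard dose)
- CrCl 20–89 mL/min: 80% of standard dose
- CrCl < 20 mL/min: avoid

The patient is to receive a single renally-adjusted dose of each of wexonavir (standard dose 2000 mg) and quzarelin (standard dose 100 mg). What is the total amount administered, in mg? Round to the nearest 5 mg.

CrCl = (140 − 40) × 81.1 / (72 × 2.7) = 8110.0 / 194.40 ≈ 41.7 mL/min
CrCl ≈ 42 mL/min.
wexonavir: 40–54 mL/min → 25% of 2000 mg = 500 mg.
quzarelin: 20–89 mL/min → 80% of 100 mg = 80 mg.
Total = 500 + 80 = 580 mg.

580 mg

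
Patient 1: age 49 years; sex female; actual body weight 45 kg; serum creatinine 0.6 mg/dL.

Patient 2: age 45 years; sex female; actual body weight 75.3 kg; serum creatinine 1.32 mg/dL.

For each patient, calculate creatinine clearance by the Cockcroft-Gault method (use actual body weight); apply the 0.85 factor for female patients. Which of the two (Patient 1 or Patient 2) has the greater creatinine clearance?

Patient 1

Patient 1: CrCl = (140 − 49) × 45 / (72 × 0.6) × 0.85 = 4095.0 / 43.20 × 0.85 ≈ 80.6 mL/min
Patient 2: CrCl = (140 − 45) × 75.3 / (72 × 1.32) × 0.85 = 7153.5 / 95.04 × 0.85 ≈ 64.0 mL/min
80.6 vs 64.0 mL/min → Patient 1 is higher.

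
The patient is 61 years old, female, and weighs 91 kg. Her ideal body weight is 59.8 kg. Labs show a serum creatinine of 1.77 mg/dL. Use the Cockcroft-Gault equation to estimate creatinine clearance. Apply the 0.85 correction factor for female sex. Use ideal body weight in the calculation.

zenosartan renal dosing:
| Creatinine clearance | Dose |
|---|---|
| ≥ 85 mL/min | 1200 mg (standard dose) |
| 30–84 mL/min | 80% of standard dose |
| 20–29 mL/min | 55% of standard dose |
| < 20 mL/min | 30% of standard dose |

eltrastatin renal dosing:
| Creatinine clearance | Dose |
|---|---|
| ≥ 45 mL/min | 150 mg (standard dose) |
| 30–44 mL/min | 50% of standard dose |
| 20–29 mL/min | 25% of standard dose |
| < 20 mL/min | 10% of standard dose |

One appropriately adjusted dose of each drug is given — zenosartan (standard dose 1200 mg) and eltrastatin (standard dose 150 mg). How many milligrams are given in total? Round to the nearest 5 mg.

CrCl = (140 − 61) × 59.8 / (72 × 1.77) × 0.85 = 4724.2 / 127.44 × 0.85 ≈ 31.5 mL/min
CrCl ≈ 32 mL/min.
zenosartan: 30–84 mL/min → 80% of 1200 mg = 960 mg.
eltrastatin: 30–44 mL/min → 50% of 150 mg = 75 mg.
Total = 960 + 75 = 1035 mg.

1035 mg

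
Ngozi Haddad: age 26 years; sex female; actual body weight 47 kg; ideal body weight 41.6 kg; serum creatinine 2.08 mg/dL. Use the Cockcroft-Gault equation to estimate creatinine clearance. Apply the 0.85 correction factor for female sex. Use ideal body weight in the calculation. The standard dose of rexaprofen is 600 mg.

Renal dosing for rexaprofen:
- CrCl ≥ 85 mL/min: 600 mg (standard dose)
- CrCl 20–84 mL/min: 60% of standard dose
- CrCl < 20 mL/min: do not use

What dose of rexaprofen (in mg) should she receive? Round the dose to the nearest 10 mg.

360 mg

CrCl = (140 − 26) × 41.6 / (72 × 2.08) × 0.85 = 4742.4 / 149.76 × 0.85 ≈ 26.9 mL/min
CrCl ≈ 27 mL/min → bracket 20–84 mL/min.
60% of 600 mg = 360 mg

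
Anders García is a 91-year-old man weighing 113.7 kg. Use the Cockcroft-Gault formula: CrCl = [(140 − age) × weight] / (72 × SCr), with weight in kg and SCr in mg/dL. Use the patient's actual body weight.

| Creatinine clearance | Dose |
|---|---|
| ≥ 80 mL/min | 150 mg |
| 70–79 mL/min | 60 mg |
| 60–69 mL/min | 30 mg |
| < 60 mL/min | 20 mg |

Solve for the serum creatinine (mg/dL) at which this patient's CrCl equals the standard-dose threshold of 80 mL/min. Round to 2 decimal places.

0.97 mg/dL

Standard dose requires CrCl ≥ 80 mL/min.
Set (140 − 91) × 113.7 / (72 × SCr) = 80
SCr = (140 − 91) × 113.7 / (72 × 80) = 0.967 mg/dL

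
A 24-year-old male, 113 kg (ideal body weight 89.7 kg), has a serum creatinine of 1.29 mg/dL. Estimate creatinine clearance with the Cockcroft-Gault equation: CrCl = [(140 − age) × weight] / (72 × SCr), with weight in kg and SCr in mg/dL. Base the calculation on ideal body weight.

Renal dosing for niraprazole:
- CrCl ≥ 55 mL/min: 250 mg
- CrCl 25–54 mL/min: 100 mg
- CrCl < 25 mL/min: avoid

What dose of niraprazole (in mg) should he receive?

250 mg

CrCl = (140 − 24) × 89.7 / (72 × 1.29) = 10405.2 / 92.88 ≈ 112.0 mL/min
CrCl ≈ 112 mL/min → bracket ≥ 55 mL/min.
Dose for this bracket: 250 mg.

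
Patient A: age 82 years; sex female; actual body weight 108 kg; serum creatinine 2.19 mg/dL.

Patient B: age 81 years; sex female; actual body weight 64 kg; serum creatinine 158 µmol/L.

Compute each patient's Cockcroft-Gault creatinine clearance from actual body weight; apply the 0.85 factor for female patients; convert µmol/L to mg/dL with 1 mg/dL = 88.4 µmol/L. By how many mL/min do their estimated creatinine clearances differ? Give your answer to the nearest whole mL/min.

9 mL/min

Patient A: CrCl = (140 − 82) × 108 / (72 × 2.19) × 0.85 = 6264.0 / 157.68 × 0.85 ≈ 33.8 mL/min
Patient B: SCr = 158 / 88.4 = 1.787 mg/dL
Patient B: CrCl = (140 − 81) × 64 / (72 × 1.787) × 0.85 = 3776.0 / 128.66 × 0.85 ≈ 24.9 mL/min
|33.8 − 24.9| = 8.9 mL/min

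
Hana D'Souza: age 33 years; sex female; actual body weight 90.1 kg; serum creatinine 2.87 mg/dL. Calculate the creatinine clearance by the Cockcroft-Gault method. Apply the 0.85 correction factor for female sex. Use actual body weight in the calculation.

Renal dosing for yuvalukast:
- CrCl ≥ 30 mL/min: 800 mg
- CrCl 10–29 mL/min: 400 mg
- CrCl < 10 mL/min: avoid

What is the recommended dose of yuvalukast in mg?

800 mg

CrCl = (140 − 33) × 90.1 / (72 × 2.87) × 0.85 = 9640.7 / 206.64 × 0.85 ≈ 39.7 mL/min
CrCl ≈ 40 mL/min → bracket ≥ 30 mL/min.
Dose for this bracket: 800 mg.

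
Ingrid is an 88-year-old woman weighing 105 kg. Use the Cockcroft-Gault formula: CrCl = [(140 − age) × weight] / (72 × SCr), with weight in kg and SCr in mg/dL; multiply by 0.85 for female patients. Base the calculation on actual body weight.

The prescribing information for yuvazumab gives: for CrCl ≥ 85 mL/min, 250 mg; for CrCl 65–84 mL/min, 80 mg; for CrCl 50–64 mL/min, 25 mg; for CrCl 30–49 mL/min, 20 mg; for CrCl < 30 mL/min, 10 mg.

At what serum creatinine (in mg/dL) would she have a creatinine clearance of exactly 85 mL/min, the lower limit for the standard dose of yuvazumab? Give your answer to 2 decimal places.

Standard dose requires CrCl ≥ 85 mL/min.
Set (140 − 88) × 105 × 0.85 / (72 × SCr) = 85
SCr = (140 − 88) × 105 × 0.85 / (72 × 85) = 0.758 mg/dL

0.76 mg/dL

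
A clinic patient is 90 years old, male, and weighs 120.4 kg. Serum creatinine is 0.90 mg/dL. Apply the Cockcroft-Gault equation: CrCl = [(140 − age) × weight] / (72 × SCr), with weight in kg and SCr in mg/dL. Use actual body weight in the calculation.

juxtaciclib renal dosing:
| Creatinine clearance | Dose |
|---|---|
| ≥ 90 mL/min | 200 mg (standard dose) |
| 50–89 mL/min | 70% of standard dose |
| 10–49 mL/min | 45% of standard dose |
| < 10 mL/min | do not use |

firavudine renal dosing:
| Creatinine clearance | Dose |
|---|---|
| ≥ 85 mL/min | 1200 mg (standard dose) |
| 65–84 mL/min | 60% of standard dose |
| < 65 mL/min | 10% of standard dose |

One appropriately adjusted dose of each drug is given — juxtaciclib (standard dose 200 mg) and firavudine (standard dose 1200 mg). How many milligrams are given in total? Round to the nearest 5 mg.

1400 mg

CrCl = (140 − 90) × 120.4 / (72 × 0.9) = 6020.0 / 64.80 ≈ 92.9 mL/min
CrCl ≈ 93 mL/min.
juxtaciclib: ≥ 90 mL/min → 100% of 200 mg = 200 mg.
firavudine: ≥ 85 mL/min → 100% of 1200 mg = 1200 mg.
Total = 200 + 1200 = 1400 mg.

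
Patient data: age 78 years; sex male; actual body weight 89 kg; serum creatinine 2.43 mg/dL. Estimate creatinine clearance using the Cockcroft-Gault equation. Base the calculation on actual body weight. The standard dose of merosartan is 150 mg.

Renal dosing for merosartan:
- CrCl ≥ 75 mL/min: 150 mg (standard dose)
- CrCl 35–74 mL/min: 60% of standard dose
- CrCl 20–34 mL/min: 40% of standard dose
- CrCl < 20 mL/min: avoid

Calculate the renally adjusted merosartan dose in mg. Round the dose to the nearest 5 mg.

60 mg

CrCl = (140 − 78) × 89 / (72 × 2.43) = 5518.0 / 174.96 ≈ 31.5 mL/min
CrCl ≈ 32 mL/min → bracket 20–34 mL/min.
40% of 150 mg = 60 mg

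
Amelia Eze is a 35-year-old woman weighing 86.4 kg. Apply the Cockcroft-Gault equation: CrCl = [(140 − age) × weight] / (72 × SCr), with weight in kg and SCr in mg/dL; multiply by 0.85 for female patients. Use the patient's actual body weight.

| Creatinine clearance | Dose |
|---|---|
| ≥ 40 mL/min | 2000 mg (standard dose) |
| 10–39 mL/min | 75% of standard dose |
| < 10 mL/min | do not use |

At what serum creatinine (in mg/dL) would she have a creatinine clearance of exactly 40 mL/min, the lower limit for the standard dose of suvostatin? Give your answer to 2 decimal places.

2.68 mg/dL

Standard dose requires CrCl ≥ 40 mL/min.
Set (140 − 35) × 86.4 × 0.85 / (72 × SCr) = 40
SCr = (140 − 35) × 86.4 × 0.85 / (72 × 40) = 2.677 mg/dL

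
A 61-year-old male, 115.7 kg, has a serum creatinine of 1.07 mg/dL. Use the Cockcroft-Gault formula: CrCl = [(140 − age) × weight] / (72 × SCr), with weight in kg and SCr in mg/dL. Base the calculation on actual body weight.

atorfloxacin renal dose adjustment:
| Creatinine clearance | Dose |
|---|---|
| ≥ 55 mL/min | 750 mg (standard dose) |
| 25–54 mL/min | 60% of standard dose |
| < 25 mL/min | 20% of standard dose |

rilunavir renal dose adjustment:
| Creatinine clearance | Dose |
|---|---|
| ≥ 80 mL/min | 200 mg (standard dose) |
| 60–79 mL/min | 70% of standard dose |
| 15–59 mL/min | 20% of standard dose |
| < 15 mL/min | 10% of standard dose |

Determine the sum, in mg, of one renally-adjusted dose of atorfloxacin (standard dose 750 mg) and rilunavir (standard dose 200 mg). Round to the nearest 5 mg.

950 mg

CrCl = (140 − 61) × 115.7 / (72 × 1.07) = 9140.3 / 77.04 ≈ 118.6 mL/min
CrCl ≈ 119 mL/min.
atorfloxacin: ≥ 55 mL/min → 100% of 750 mg = 750 mg.
rilunavir: ≥ 80 mL/min → 100% of 200 mg = 200 mg.
Total = 750 + 200 = 950 mg.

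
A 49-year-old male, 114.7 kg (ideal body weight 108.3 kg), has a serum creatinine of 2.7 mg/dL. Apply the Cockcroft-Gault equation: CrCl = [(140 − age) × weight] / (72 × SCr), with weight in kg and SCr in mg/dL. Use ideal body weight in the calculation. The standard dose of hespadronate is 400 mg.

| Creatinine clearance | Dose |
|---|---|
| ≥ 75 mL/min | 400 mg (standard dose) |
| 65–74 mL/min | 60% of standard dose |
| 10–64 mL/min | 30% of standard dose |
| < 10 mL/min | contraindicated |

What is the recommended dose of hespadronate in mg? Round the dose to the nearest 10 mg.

CrCl = (140 − 49) × 108.3 / (72 × 2.7) = 9855.3 / 194.40 ≈ 50.7 mL/min
CrCl ≈ 51 mL/min → bracket 10–64 mL/min.
30% of 400 mg = 120 mg

120 mg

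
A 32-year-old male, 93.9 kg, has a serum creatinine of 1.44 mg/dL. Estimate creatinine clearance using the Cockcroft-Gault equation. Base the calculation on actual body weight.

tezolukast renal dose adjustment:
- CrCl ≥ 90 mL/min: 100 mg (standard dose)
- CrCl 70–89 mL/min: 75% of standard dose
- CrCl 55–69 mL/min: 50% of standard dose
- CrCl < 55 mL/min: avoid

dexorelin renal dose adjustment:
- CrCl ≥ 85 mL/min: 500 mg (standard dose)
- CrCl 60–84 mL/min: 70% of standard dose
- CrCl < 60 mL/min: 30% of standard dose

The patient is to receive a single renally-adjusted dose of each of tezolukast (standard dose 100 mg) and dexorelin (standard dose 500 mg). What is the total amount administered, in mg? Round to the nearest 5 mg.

600 mg

CrCl = (140 − 32) × 93.9 / (72 × 1.44) = 10141.2 / 103.68 ≈ 97.8 mL/min
CrCl ≈ 98 mL/min.
tezolukast: ≥ 90 mL/min → 100% of 100 mg = 100 mg.
dexorelin: ≥ 85 mL/min → 100% of 500 mg = 500 mg.
Total = 100 + 500 = 600 mg.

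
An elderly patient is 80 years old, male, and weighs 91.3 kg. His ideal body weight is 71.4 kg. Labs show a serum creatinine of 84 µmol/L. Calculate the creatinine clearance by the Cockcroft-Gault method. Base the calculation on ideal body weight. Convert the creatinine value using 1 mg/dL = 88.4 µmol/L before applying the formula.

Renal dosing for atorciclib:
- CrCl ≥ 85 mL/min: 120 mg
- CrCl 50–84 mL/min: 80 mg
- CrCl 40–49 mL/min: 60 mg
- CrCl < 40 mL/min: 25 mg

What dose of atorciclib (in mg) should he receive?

80 mg

SCr = 84 / 88.4 = 0.95 mg/dL
CrCl = (140 − 80) × 71.4 / (72 × 0.95) = 4284.0 / 68.40 ≈ 62.6 mL/min
CrCl ≈ 63 mL/min → bracket 50–84 mL/min.
Dose for this bracket: 80 mg.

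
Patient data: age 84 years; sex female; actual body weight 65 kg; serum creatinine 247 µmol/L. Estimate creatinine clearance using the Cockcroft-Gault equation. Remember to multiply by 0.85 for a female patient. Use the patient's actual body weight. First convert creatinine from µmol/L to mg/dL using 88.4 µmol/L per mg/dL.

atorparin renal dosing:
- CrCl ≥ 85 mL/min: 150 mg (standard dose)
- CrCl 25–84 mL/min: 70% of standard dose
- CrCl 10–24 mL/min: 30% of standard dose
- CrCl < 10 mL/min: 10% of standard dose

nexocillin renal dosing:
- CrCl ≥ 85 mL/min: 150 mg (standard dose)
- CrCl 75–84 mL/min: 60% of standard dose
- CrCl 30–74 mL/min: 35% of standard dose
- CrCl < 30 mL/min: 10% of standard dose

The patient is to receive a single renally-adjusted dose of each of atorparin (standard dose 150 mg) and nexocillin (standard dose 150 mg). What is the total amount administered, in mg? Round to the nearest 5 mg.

SCr = 247 / 88.4 = 2.794 mg/dL
CrCl = (140 − 84) × 65 / (72 × 2.794) × 0.85 = 3640.0 / 201.17 × 0.85 ≈ 15.4 mL/min
CrCl ≈ 15 mL/min.
atorparin: 10–24 mL/min → 30% of 150 mg = 45 mg.
nexocillin: < 30 mL/min → 10% of 150 mg = 15 mg.
Total = 45 + 15 = 60 mg.

60 mg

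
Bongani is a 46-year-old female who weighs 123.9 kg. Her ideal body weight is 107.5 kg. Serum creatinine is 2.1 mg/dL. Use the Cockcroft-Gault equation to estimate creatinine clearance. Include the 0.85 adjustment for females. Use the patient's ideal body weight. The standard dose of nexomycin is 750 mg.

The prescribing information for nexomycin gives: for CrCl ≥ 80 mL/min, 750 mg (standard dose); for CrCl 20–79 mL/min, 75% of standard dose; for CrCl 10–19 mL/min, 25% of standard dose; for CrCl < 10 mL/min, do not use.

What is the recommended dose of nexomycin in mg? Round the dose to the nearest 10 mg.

CrCl = (140 − 46) × 107.5 / (72 × 2.1) × 0.85 = 10105.0 / 151.20 × 0.85 ≈ 56.8 mL/min
CrCl ≈ 57 mL/min → bracket 20–79 mL/min.
75% of 750 mg = 562.5 mg → 560 mg

560 mg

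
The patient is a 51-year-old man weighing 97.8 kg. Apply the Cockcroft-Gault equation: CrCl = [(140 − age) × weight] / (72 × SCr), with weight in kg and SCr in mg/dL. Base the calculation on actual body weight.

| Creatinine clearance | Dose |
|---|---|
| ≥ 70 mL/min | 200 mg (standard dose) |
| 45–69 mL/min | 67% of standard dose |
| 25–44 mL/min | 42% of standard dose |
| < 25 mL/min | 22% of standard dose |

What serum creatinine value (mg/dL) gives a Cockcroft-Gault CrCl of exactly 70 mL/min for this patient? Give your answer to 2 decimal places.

Standard dose requires CrCl ≥ 70 mL/min.
Set (140 − 51) × 97.8 / (72 × SCr) = 70
SCr = (140 − 51) × 97.8 / (72 × 70) = 1.727 mg/dL

1.73 mg/dL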